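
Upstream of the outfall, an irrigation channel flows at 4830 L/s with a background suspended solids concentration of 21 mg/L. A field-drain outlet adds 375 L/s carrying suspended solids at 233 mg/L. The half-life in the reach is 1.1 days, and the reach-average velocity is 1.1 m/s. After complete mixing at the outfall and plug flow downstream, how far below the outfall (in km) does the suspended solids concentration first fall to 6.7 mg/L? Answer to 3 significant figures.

255 km

Conservation of mass: C = (4830·21.00 + 375.0·233.0) / 5205 = 188800/5205 = 36.27 mg/L.
Half-life 1.1 d → k = ln 2 / 1.1 = 0.6301 d⁻¹.
Set 36.27·exp(−k·t) = 6.7 → t = ln(36.27/6.7)/k = 231600 s = 64.33 h.
Distance = v·t = 1.1·231600 = 254700 m = 254.7 km.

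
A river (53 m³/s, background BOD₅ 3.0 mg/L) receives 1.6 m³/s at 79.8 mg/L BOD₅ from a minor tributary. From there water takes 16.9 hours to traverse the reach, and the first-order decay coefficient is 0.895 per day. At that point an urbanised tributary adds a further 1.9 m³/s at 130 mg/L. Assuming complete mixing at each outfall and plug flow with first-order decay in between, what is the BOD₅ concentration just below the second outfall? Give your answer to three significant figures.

Mass balance: C = (53.00·3.000 + 1.600·79.80) / 54.60 = 286.7/54.60 = 5.251 mg/L; combined flow 54.60 m³/s.
Decay over the reach: 5.251·exp(−kt) = 5.251·0.5325 = 2.796 mg/L.
At the second outfall, C = (54.60·2.796 + 1.900·130.0) / (54.60 + 1.900) = 7.073 mg/L.

7.07 mg/L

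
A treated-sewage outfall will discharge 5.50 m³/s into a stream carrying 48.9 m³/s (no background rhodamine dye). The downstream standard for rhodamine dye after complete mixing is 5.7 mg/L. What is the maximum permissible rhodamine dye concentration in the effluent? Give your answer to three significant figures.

At the limit, (Qr·Cr + Qe·Cₑ)/(Qr + Qe) = 5.7:
Cₑ = (54.40·5.7 − 48.90·0) / 5.500 = 56.38 mg/L.

56.4 mg/L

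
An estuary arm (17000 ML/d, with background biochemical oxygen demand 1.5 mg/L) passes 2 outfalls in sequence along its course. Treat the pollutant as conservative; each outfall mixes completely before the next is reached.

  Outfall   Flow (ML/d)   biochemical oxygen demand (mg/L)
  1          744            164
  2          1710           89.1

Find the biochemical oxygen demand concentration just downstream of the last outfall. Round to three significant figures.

Outfall 1: combined Q = 17740 ML/d; C = (17000·1.500 + 744.0·164.0)/17740 = 8.314 mg/L.
Outfall 2: combined Q = 19450 ML/d; C = (17740·8.314 + 1710·89.10)/19450 = 15.41 mg/L.

15.4 mg/L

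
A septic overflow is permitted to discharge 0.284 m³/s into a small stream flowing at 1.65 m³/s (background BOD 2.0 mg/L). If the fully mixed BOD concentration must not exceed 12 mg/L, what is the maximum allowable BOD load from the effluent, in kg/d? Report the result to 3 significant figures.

1720 kg/d

Mass balance at the limit: 1.650·2.000 + 0.2840·Cₑ = 1.934·12 → Cₑ = 70.10 mg/L.
Load = 0.2840 m³/s × 70.10 g/m³ × 86 400 s/d = 1720 kg/d.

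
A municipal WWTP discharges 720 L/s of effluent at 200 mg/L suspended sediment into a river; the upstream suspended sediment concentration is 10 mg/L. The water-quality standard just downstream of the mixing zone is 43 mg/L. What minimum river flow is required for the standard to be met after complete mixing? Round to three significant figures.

Set C_mix = 43: (Q·10.00 + 720.0·200.0) / (Q + 720.0) = 43
→ Q = 720.0·(200.0 − 43)/(43 − 10.00) = 3425 L/s.

3430 L/s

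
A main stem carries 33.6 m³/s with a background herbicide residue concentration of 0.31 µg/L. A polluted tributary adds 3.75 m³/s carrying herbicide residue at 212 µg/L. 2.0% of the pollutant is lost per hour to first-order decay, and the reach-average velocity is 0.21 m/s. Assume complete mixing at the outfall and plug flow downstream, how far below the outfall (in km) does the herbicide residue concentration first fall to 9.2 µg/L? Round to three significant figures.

31.9 km

After mixing, C = (33.60·0.3100 + 3.750·212.0) / 37.35 = 805.4/37.35 = 21.56 µg/L.
2.0%/h lost → k = −ln(1 − 0.02) = 0.02020 h⁻¹.
Set 21.56·exp(−k·t) = 9.2 → t = ln(21.56/9.2)/k = 151800 s = 42.16 h.
Distance = v·t = 0.21·151800 = 31880 m = 31.88 km.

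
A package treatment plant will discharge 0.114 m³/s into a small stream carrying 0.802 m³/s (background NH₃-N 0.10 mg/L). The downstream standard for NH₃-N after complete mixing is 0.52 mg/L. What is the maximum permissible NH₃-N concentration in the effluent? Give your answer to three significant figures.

At the limit, (Qr·Cr + Qe·Cₑ)/(Qr + Qe) = 0.52:
Cₑ = (0.9160·0.52 − 0.8020·0.1000) / 0.1140 = 3.475 mg/L.

3.47 mg/L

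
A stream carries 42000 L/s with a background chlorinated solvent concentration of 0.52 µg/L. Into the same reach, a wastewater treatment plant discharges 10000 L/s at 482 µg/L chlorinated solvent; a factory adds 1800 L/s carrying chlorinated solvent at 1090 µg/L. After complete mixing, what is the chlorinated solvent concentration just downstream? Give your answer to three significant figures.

126 µg/L

After mixing, C = (42000·0.5200 + 10000·482.0 + 1800·1090) / 53800 = 6804000/53800 = 126.5 µg/L.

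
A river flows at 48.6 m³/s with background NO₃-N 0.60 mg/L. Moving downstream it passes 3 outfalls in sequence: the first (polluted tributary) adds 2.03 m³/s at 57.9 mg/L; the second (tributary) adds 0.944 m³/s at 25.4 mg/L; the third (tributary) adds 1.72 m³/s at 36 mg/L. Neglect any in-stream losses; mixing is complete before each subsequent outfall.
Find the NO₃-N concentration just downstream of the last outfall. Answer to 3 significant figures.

Outfall 1: combined Q = 50.63 m³/s; C = (48.60·0.6000 + 2.030·57.90)/50.63 = 2.897 mg/L.
Outfall 2: combined Q = 51.57 m³/s; C = (50.63·2.897 + 0.9440·25.40)/51.57 = 3.309 mg/L.
Outfall 3: combined Q = 53.29 m³/s; C = (51.57·3.309 + 1.720·36.00)/53.29 = 4.364 mg/L.

4.36 mg/L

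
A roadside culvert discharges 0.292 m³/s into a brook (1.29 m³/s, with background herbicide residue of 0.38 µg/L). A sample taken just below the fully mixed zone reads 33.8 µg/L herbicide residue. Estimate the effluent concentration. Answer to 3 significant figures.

181 µg/L

Mass balance: 1.290·0.3800 + 0.2920·Cₑ = 1.582·33.80
→ Cₑ = (1.582·33.80 − 1.290·0.3800) / 0.2920 = 181.4 µg/L.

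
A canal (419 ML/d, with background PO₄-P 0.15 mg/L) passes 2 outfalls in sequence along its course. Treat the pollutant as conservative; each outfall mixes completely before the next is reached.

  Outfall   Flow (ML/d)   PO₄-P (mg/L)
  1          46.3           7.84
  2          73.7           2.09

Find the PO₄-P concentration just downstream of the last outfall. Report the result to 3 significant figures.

Outfall 1: combined Q = 465.3 ML/d; C = (419.0·0.1500 + 46.30·7.840)/465.3 = 0.9152 mg/L.
Outfall 2: combined Q = 539.0 ML/d; C = (465.3·0.9152 + 73.70·2.090)/539.0 = 1.076 mg/L.

1.08 mg/L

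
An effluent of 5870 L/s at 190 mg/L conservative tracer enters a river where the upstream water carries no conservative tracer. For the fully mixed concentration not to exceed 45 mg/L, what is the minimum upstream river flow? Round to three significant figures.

Set C_mix = 45: (Q·0 + 5870·190.0) / (Q + 5870) = 45
→ Q = 5870·(190.0 − 45)/(45 − 0) = 18910 L/s.

18900 L/s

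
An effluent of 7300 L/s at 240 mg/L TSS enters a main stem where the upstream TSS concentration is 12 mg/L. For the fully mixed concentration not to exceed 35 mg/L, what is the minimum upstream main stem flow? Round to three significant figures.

Set C_mix = 35: (Q·12.00 + 7300·240.0) / (Q + 7300) = 35
→ Q = 7300·(240.0 − 35)/(35 − 12.00) = 65070 L/s.

65100 L/s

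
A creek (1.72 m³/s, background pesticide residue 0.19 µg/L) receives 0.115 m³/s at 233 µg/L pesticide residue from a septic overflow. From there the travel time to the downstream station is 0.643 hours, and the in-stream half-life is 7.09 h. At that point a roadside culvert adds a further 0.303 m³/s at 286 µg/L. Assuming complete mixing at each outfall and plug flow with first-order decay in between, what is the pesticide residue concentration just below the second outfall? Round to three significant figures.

After mixing, C = (1.720·0.1900 + 0.1150·233.0) / 1.835 = 27.12/1.835 = 14.78 µg/L; combined flow 1.835 m³/s.
Half-life 7.09 h → k = ln 2 / 7.09 = 0.09776 h⁻¹ = 2.346 d⁻¹.
First-order decay: C = 14.78·exp(−k·t) = 14.78·0.9391 = 13.88 µg/L.
At the second outfall, C = (1.835·13.88 + 0.3030·286.0) / (1.835 + 0.3030) = 52.44 µg/L.

52.4 µg/L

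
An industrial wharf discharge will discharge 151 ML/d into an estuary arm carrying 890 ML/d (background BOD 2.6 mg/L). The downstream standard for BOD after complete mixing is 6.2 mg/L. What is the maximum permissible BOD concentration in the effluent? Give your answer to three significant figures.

At the limit, (Qr·Cr + Qe·Cₑ)/(Qr + Qe) = 6.2:
Cₑ = (1041·6.2 − 890.0·2.600) / 151.0 = 27.42 mg/L.

27.4 mg/L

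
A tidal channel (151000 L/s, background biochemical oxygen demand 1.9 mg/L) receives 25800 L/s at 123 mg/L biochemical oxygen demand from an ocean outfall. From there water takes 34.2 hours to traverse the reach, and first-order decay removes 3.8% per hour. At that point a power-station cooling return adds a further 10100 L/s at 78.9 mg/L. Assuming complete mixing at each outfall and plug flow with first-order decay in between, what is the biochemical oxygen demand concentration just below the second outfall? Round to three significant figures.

9.19 mg/L

Mass balance: C = (151000·1.900 + 25800·123.0) / 176800 = 3460000/176800 = 19.57 mg/L; combined flow 176800 L/s.
3.8%/h lost → k = −ln(1 − 0.038) = 0.03874 h⁻¹.
Applying C = C₀e^(−kt): 19.57 × 0.2658 = 5.203 mg/L.
At the second outfall, C = (176800·5.203 + 10100·78.90) / (176800 + 10100) = 9.185 mg/L.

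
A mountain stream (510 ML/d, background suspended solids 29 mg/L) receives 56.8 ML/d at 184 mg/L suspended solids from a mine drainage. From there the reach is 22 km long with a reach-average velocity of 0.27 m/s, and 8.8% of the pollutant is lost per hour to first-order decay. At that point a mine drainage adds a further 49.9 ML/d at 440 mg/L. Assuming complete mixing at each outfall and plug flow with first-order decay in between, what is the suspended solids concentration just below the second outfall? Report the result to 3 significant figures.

Conservation of mass: C = (510.0·29.00 + 56.80·184.0) / 566.8 = 25240/566.8 = 44.53 mg/L; combined flow 566.8 ML/d.
Travel time t = 22·1000 / 0.27 = 81480 s = 22.63 h.
8.8%/h lost → k = −ln(1 − 0.088) = 0.09212 h⁻¹.
First-order decay: C = 44.53·exp(−k·t) = 44.53·0.1243 = 5.536 mg/L.
At the second outfall, C = (566.8·5.536 + 49.90·440.0) / (566.8 + 49.90) = 40.69 mg/L.

40.7 mg/L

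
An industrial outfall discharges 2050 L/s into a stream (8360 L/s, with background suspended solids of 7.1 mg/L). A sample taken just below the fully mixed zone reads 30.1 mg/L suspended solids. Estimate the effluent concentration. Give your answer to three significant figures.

Mass balance: 8360·7.100 + 2050·Cₑ = 10410·30.10
→ Cₑ = (10410·30.10 − 8360·7.100) / 2050 = 123.9 mg/L.

124 mg/L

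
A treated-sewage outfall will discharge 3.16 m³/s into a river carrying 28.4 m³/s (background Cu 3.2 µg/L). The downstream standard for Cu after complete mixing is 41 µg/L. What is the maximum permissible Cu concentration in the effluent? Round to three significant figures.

381 µg/L

At the limit, (Qr·Cr + Qe·Cₑ)/(Qr + Qe) = 41:
Cₑ = (31.56·41 − 28.40·3.200) / 3.160 = 380.7 µg/L.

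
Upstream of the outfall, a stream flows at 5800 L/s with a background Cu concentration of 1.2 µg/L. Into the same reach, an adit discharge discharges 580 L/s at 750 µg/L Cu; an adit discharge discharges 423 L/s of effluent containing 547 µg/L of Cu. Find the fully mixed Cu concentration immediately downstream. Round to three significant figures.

Mass balance: C = (5800·1.200 + 580.0·750.0 + 423.0·547.0) / 6803 = 673300/6803 = 98.98 µg/L.

99.0 µg/L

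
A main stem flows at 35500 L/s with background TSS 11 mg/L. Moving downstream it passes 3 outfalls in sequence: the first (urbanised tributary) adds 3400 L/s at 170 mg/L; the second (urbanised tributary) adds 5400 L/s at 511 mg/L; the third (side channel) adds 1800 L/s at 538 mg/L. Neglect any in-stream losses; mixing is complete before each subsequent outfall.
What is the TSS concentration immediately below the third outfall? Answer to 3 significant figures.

102 mg/L

Outfall 1: combined Q = 38900 L/s; C = (35500·11.00 + 3400·170.0)/38900 = 24.90 mg/L.
Outfall 2: combined Q = 44300 L/s; C = (38900·24.90 + 5400·511.0)/44300 = 84.15 mg/L.
Outfall 3: combined Q = 46100 L/s; C = (44300·84.15 + 1800·538.0)/46100 = 101.9 mg/L.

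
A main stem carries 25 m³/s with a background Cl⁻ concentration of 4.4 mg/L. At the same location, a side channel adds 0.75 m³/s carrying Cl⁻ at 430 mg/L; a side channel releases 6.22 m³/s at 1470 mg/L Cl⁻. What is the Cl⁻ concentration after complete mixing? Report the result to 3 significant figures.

300 mg/L

Mass balance: C = (25.00·4.400 + 0.7500·430.0 + 6.220·1470) / 31.97 = 9576/31.97 = 299.5 mg/L.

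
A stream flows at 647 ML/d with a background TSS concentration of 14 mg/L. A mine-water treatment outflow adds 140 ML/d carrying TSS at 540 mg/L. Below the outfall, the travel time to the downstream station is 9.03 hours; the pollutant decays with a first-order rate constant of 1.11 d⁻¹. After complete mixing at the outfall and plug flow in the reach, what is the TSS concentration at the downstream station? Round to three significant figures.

Mixed concentration C = ΣQC/ΣQ = (647.0·14.00 + 140.0·540.0) / 787.0 = 84660/787.0 = 107.6 mg/L.
First-order decay: C = 107.6·exp(−k·t) = 107.6·0.6586 = 70.85 mg/L.

70.8 mg/L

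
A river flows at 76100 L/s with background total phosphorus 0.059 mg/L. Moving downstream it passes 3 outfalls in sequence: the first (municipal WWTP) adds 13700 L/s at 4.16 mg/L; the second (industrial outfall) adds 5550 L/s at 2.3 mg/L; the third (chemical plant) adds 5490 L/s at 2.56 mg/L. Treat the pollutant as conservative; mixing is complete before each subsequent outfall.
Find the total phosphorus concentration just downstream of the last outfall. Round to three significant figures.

0.876 mg/L

After outfall 1: Q = 76100 + 13700 = 89800 L/s; C = (76100·0.05900 + 13700·4.160)/89800 = 0.6847 mg/L.
After outfall 2: Q = 89800 + 5550 = 95350 L/s; C = (89800·0.6847 + 5550·2.300)/95350 = 0.7787 mg/L.
After outfall 3: Q = 95350 + 5490 = 100800 L/s; C = (95350·0.7787 + 5490·2.560)/100800 = 0.8757 mg/L.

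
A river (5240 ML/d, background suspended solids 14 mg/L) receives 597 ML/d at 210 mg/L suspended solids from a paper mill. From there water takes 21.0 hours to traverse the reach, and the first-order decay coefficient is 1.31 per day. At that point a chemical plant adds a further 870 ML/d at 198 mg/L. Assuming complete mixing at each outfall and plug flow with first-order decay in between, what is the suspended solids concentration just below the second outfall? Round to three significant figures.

35.1 mg/L

After mixing, C = (5240·14.00 + 597.0·210.0) / 5837 = 198700/5837 = 34.05 mg/L; combined flow 5837 ML/d.
Applying C = C₀e^(−kt): 34.05 × 0.3178 = 10.82 mg/L.
Second outfall: C = (5837·10.82 + 870.0·198.0)/6707 = 35.10 mg/L.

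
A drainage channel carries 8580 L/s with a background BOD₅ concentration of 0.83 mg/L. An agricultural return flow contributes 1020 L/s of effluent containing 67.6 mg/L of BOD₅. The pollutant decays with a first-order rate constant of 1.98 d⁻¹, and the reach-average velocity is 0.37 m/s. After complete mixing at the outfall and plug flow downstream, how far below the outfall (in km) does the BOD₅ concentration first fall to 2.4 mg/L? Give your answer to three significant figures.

Mass balance: C = (8580·0.8300 + 1020·67.60) / 9600 = 76070/9600 = 7.924 mg/L.
Set 7.924·exp(−k·t) = 2.4 → t = ln(7.924/2.4)/k = 52120 s = 14.48 h.
Distance = v·t = 0.37·52120 = 19290 m = 19.29 km.

19.3 km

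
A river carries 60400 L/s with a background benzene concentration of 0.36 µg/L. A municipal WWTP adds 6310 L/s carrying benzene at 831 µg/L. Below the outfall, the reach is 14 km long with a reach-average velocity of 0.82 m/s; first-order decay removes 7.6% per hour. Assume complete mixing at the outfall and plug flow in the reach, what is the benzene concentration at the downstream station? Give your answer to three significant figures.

Conservation of mass: C = (60400·0.3600 + 6310·831.0) / 66710 = 5265000/66710 = 78.93 µg/L.
Travel time t = 14·1000 / 0.82 = 17070 s = 4.743 h.
7.6%/h lost → k = −ln(1 − 0.076) = 0.07904 h⁻¹.
Decay over the reach: 78.93·exp(−kt) = 78.93·0.6874 = 54.25 µg/L.

54.3 µg/L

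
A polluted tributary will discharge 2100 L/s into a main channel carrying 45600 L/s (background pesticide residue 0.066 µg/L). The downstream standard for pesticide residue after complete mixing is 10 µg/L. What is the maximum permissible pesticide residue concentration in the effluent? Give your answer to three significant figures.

At the limit, (Qr·Cr + Qe·Cₑ)/(Qr + Qe) = 10:
Cₑ = (47700·10 − 45600·0.06600) / 2100 = 225.7 µg/L.

226 µg/L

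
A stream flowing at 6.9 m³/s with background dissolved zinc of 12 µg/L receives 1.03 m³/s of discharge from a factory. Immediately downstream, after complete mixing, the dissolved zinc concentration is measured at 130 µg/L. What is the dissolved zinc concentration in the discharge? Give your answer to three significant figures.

Mass balance: 6.900·12.00 + 1.030·Cₑ = 7.930·130.0
→ Cₑ = (7.930·130.0 − 6.900·12.00) / 1.030 = 920.5 µg/L.

920 µg/L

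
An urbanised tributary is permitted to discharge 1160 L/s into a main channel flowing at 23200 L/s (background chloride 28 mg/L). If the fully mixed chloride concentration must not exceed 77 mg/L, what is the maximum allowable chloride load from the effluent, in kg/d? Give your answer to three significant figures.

106000 kg/d

Mass balance at the limit: 23200·28.00 + 1160·Cₑ = 24360·77 → Cₑ = 1057 mg/L.
1160 L/s = 1.160 m³/s. Load = 1.160 m³/s × 1057 g/m³ × 86 400 s/d = 105900 kg/d.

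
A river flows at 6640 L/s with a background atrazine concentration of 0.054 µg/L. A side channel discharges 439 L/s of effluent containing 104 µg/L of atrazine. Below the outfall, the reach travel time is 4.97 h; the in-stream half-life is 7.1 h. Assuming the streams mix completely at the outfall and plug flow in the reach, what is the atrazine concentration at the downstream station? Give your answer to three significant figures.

Conservation of mass: C = (6640·0.05400 + 439.0·104.0) / 7079 = 46010/7079 = 6.500 µg/L.
Half-life 7.1 h → k = ln 2 / 7.1 = 0.09763 h⁻¹ = 2.343 d⁻¹.
Decay over the reach: 6.500·exp(−kt) = 6.500·0.6156 = 4.001 µg/L.

4.00 µg/L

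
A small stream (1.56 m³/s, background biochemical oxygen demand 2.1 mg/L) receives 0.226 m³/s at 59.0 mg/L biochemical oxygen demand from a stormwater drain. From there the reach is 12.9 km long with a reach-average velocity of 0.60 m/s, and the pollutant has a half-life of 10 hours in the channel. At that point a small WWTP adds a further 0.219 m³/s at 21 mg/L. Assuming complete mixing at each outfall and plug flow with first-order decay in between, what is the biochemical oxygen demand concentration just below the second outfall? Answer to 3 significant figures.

7.77 mg/L

Conservation of mass: C = (1.560·2.100 + 0.2260·59.00) / 1.786 = 16.61/1.786 = 9.300 mg/L; combined flow 1.786 m³/s.
Travel time t = 12.9·1000 / 0.60 = 21500 s = 5.972 h.
Half-life 10 h → k = ln 2 / 10 = 0.06931 h⁻¹ = 1.664 d⁻¹.
Applying C = C₀e^(−kt): 9.300 × 0.6610 = 6.148 mg/L.
At the second outfall, C = (1.786·6.148 + 0.2190·21.00) / (1.786 + 0.2190) = 7.770 mg/L.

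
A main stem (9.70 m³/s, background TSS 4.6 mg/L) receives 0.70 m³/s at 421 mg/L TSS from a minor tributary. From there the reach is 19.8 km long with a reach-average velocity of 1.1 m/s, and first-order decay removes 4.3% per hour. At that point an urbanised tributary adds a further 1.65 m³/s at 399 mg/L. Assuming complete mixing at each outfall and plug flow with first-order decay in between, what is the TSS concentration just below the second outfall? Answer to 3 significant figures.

Conservation of mass: C = (9.700·4.600 + 0.7000·421.0) / 10.40 = 339.3/10.40 = 32.63 mg/L; combined flow 10.40 m³/s.
Travel time t = 19.8·1000 / 1.1 = 18000 s = 5.000 h.
4.3%/h lost → k = −ln(1 − 0.043) = 0.04395 h⁻¹.
After decay, C = 32.63 × e^(−kt) = 32.63 × 0.8027 = 26.19 mg/L.
At the second outfall, C = (10.40·26.19 + 1.650·399.0) / (10.40 + 1.650) = 77.24 mg/L.

77.2 mg/L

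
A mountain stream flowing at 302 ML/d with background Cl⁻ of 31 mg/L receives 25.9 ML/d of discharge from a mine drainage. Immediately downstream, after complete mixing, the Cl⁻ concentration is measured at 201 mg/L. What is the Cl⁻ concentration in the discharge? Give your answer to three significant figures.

2180 mg/L

Mass balance: 302.0·31.00 + 25.90·Cₑ = 327.9·201.0
→ Cₑ = (327.9·201.0 − 302.0·31.00) / 25.90 = 2183 mg/L.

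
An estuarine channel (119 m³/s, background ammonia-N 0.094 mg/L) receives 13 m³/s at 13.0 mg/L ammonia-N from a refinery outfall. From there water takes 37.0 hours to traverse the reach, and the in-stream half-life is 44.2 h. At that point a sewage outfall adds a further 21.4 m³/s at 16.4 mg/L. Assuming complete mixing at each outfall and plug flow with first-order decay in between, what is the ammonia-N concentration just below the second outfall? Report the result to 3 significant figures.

After mixing, C = (119.0·0.09400 + 13.00·13.00) / 132.0 = 180.2/132.0 = 1.365 mg/L; combined flow 132.0 m³/s.
Half-life 44.2 h → k = ln 2 / 44.2 = 0.01568 h⁻¹ = 0.3764 d⁻¹.
First-order decay: C = 1.365·exp(−k·t) = 1.365·0.5598 = 0.7641 mg/L.
Second outfall: C = (132.0·0.7641 + 21.40·16.40)/153.4 = 2.945 mg/L.

2.95 mg/L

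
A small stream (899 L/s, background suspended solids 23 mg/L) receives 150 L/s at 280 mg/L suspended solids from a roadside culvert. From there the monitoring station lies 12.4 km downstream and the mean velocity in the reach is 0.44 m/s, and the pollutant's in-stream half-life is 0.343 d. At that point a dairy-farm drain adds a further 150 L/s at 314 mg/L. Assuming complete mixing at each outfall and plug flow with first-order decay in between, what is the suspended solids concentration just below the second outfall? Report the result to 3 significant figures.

Mass balance: C = (899.0·23.00 + 150.0·280.0) / 1049 = 62680/1049 = 59.75 mg/L; combined flow 1049 L/s.
Travel time t = 12.4·1000 / 0.44 = 28180 s = 7.828 h.
Half-life 0.343 d → k = ln 2 / 0.343 = 2.021 d⁻¹.
After decay, C = 59.75 × e^(−kt) = 59.75 × 0.5173 = 30.91 mg/L.
Second outfall: C = (1049·30.91 + 150.0·314.0)/1199 = 66.32 mg/L.

66.3 mg/L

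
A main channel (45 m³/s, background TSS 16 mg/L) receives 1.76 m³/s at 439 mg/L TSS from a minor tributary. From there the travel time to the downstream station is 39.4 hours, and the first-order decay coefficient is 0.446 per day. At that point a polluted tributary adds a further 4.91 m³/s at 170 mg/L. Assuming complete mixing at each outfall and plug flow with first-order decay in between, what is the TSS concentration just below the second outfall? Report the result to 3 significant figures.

Flow-weighted average: C = (45.00·16.00 + 1.760·439.0) / 46.76 = 1493/46.76 = 31.92 mg/L; combined flow 46.76 m³/s.
Decay over the reach: 31.92·exp(−kt) = 31.92·0.4809 = 15.35 mg/L.
At the second outfall, C = (46.76·15.35 + 4.910·170.0) / (46.76 + 4.910) = 30.05 mg/L.

30.0 mg/L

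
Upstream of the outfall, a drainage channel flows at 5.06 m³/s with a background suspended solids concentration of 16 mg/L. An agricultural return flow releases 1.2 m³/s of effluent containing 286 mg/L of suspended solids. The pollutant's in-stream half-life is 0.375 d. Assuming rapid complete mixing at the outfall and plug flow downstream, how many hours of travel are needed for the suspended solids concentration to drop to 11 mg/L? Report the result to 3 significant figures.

23.6 h

Mass balance: C = (5.060·16.00 + 1.200·286.0) / 6.260 = 424.2/6.260 = 67.76 mg/L.
Half-life 0.375 d → k = ln 2 / 0.375 = 1.848 d⁻¹.
67.76·exp(−k·t) = 11 → t = ln(67.76/11)/k = 84980 s = 23.61 h.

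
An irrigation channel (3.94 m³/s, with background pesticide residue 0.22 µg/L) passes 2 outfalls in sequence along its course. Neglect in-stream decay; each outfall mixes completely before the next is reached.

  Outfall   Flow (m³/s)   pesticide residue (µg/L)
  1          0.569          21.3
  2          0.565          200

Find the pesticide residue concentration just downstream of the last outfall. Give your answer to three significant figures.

Outfall 1: combined Q = 4.509 m³/s; C = (3.940·0.2200 + 0.5690·21.30)/4.509 = 2.880 µg/L.
Outfall 2: combined Q = 5.074 m³/s; C = (4.509·2.880 + 0.5650·200.0)/5.074 = 24.83 µg/L.

24.8 µg/L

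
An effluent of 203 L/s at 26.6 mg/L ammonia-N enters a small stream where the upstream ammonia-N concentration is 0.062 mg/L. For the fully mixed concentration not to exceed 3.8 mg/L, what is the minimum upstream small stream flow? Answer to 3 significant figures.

Set C_mix = 3.8: (Q·0.06200 + 203.0·26.60) / (Q + 203.0) = 3.8
→ Q = 203.0·(26.60 − 3.8)/(3.8 − 0.06200) = 1238 L/s.

1240 L/s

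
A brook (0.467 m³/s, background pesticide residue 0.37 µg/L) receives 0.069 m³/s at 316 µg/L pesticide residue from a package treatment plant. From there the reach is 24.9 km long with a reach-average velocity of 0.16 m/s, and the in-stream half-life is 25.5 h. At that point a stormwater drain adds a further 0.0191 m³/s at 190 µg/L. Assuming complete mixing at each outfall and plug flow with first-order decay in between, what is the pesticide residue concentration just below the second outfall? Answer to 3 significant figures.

Conservation of mass: C = (0.4670·0.3700 + 0.06900·316.0) / 0.5360 = 21.98/0.5360 = 41.00 µg/L; combined flow 0.5360 m³/s.
Travel time t = 24.9·1000 / 0.16 = 155600 s = 43.23 h.
Half-life 25.5 h → k = ln 2 / 25.5 = 0.02718 h⁻¹ = 0.6524 d⁻¹.
Decay over the reach: 41.00·exp(−kt) = 41.00·0.3088 = 12.66 µg/L.
Second outfall: C = (0.5360·12.66 + 0.01910·190.0)/0.5551 = 18.76 µg/L.

18.8 µg/L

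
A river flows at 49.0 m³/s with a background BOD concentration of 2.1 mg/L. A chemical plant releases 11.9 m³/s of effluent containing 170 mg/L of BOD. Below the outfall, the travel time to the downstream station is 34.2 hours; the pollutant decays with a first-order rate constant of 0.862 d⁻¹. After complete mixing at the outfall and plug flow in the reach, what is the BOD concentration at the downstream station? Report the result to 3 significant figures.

Mixed concentration C = ΣQC/ΣQ = (49.00·2.100 + 11.90·170.0) / 60.90 = 2126/60.90 = 34.91 mg/L.
First-order decay: C = 34.91·exp(−k·t) = 34.91·0.2928 = 10.22 mg/L.

10.2 mg/L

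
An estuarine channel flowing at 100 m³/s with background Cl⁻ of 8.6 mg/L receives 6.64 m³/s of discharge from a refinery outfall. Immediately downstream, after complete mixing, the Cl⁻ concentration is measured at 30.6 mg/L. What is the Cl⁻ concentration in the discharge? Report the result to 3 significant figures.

Mass balance: 100.0·8.600 + 6.640·Cₑ = 106.6·30.60
→ Cₑ = (106.6·30.60 − 100.0·8.600) / 6.640 = 361.9 mg/L.

362 mg/L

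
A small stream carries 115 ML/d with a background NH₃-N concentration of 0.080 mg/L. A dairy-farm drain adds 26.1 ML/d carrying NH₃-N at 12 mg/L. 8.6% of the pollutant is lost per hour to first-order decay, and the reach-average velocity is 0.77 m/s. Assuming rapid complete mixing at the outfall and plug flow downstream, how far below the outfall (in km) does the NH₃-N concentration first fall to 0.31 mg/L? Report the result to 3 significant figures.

Mixed concentration C = ΣQC/ΣQ = (115.0·0.08000 + 26.10·12.00) / 141.1 = 322.4/141.1 = 2.285 mg/L.
8.6%/h lost → k = −ln(1 − 0.086) = 0.08992 h⁻¹.
Set 2.285·exp(−k·t) = 0.31 → t = ln(2.285/0.31)/k = 79970 s = 22.21 h.
Distance = v·t = 0.77·79970 = 61570 m = 61.57 km.

61.6 km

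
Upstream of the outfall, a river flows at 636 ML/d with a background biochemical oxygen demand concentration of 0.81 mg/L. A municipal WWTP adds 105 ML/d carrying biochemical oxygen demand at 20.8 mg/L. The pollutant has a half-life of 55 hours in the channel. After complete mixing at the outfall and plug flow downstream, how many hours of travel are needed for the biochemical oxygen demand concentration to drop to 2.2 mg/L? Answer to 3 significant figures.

40.0 h

Conservation of mass: C = (636.0·0.8100 + 105.0·20.80) / 741.0 = 2699/741.0 = 3.643 mg/L.
Half-life 55 h → k = ln 2 / 55 = 0.01260 h⁻¹ = 0.3025 d⁻¹.
3.643·exp(−k·t) = 2.2 → t = ln(3.643/2.2)/k = 144000 s = 40.01 h.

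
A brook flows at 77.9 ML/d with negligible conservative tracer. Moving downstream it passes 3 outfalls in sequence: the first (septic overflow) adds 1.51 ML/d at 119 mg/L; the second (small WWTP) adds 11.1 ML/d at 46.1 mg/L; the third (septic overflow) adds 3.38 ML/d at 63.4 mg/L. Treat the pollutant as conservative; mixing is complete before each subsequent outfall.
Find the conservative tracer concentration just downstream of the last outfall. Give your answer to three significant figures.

Outfall 1: combined Q = 79.41 ML/d; C = (77.90·0 + 1.510·119.0)/79.41 = 2.263 mg/L.
Outfall 2: combined Q = 90.51 ML/d; C = (79.41·2.263 + 11.10·46.10)/90.51 = 7.639 mg/L.
Outfall 3: combined Q = 93.89 ML/d; C = (90.51·7.639 + 3.380·63.40)/93.89 = 9.646 mg/L.

9.65 mg/L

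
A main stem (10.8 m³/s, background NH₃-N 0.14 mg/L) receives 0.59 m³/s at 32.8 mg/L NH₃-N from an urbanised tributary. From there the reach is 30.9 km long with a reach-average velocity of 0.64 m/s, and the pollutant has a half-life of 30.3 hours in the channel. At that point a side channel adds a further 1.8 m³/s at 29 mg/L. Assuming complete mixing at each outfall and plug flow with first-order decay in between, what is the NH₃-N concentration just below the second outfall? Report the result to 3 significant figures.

5.12 mg/L

Conservation of mass: C = (10.80·0.1400 + 0.5900·32.80) / 11.39 = 20.86/11.39 = 1.832 mg/L; combined flow 11.39 m³/s.
Travel time t = 30.9·1000 / 0.64 = 48280 s = 13.41 h.
Half-life 30.3 h → k = ln 2 / 30.3 = 0.02288 h⁻¹ = 0.5490 d⁻¹.
Applying C = C₀e^(−kt): 1.832 × 0.7358 = 1.348 mg/L.
Second outfall: C = (11.39·1.348 + 1.800·29.00)/13.19 = 5.121 mg/L.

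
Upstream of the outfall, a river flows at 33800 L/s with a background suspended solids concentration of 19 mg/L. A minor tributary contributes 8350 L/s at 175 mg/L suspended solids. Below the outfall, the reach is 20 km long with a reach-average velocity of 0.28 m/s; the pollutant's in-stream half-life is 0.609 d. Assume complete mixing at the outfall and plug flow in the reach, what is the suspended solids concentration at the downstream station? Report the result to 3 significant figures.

After mixing, C = (33800·19.00 + 8350·175.0) / 42150 = 2103000/42150 = 49.90 mg/L.
Travel time t = 20·1000 / 0.28 = 71430 s = 19.84 h.
Half-life 0.609 d → k = ln 2 / 0.609 = 1.138 d⁻¹.
First-order decay: C = 49.90·exp(−k·t) = 49.90·0.3903 = 19.48 mg/L.

19.5 mg/L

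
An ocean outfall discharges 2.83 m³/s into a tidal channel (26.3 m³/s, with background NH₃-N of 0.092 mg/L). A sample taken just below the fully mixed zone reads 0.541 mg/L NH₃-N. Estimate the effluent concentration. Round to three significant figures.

4.71 mg/L

Mass balance: 26.30·0.09200 + 2.830·Cₑ = 29.13·0.5410
→ Cₑ = (29.13·0.5410 − 26.30·0.09200) / 2.830 = 4.714 mg/L.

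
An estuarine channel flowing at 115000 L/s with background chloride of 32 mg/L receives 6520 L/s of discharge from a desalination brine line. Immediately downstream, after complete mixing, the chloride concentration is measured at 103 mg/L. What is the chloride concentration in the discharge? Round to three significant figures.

Mass balance: 115000·32.00 + 6520·Cₑ = 121500·103.0
→ Cₑ = (121500·103.0 − 115000·32.00) / 6520 = 1355 mg/L.

1360 mg/L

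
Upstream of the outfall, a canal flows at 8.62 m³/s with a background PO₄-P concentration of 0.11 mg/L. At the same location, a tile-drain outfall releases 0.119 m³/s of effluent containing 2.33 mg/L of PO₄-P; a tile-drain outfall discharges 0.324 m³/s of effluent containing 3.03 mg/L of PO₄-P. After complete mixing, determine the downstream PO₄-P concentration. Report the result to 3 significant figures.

After mixing, C = (8.620·0.1100 + 0.1190·2.330 + 0.3240·3.030) / 9.063 = 2.207/9.063 = 0.2435 mg/L.

0.244 mg/L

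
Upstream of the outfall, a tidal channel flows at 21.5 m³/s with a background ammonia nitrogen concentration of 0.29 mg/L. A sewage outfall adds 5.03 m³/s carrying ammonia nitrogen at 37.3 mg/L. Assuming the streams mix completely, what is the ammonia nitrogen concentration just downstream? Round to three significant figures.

After mixing, C = (21.50·0.2900 + 5.030·37.30) / 26.53 = 193.9/26.53 = 7.307 mg/L.

7.31 mg/L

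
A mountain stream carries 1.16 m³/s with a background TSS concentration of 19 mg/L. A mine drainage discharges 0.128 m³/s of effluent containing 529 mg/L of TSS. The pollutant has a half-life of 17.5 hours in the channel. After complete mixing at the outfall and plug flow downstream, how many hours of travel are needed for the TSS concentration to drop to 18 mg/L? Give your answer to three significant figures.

Mass balance: C = (1.160·19.00 + 0.1280·529.0) / 1.288 = 89.75/1.288 = 69.68 mg/L.
Half-life 17.5 h → k = ln 2 / 17.5 = 0.03961 h⁻¹ = 0.9506 d⁻¹.
69.68·exp(−k·t) = 18 → t = ln(69.68/18)/k = 123000 s = 34.17 h.

34.2 h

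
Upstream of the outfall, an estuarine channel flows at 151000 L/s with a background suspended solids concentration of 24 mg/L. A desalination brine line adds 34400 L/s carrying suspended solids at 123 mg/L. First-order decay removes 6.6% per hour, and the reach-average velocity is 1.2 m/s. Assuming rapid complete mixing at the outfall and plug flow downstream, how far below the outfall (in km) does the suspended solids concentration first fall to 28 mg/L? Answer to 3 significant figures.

Conservation of mass: C = (151000·24.00 + 34400·123.0) / 185400 = 7855000/185400 = 42.37 mg/L.
6.6%/h lost → k = −ln(1 − 0.066) = 0.06828 h⁻¹.
Set 42.37·exp(−k·t) = 28 → t = ln(42.37/28)/k = 21840 s = 6.066 h.
Distance = v·t = 1.2·21840 = 26210 m = 26.21 km.

26.2 km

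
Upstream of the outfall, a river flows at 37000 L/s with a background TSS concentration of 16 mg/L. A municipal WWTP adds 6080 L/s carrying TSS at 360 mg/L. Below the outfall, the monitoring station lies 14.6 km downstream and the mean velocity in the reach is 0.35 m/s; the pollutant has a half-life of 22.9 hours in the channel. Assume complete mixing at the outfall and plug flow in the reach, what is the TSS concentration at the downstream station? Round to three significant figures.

After mixing, C = (37000·16.00 + 6080·360.0) / 43080 = 2781000/43080 = 64.55 mg/L.
Travel time t = 14.6·1000 / 0.35 = 41710 s = 11.59 h.
Half-life 22.9 h → k = ln 2 / 22.9 = 0.03027 h⁻¹ = 0.7264 d⁻¹.
First-order decay: C = 64.55·exp(−k·t) = 64.55·0.7042 = 45.45 mg/L.

45.5 mg/L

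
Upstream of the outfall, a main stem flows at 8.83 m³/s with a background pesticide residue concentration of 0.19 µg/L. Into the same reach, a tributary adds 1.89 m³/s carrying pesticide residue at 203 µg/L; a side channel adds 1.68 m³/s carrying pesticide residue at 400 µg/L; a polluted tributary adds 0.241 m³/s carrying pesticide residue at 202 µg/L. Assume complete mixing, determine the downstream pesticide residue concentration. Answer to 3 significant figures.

Mass balance: C = (8.830·0.1900 + 1.890·203.0 + 1.680·400.0 + 0.2410·202.0) / 12.64 = 1106/12.64 = 87.50 µg/L.

87.5 µg/L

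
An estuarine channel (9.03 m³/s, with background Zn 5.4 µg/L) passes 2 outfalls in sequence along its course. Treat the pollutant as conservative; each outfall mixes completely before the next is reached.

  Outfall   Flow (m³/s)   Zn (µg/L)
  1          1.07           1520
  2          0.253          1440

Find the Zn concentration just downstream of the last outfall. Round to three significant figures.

197 µg/L

Below outfall 1: Q → 10.10 m³/s, C = (9.030·5.400 + 1.070·1520)/10.10 = 165.9 µg/L.
Below outfall 2: Q → 10.35 m³/s, C = (10.10·165.9 + 0.2530·1440)/10.35 = 197.0 µg/L.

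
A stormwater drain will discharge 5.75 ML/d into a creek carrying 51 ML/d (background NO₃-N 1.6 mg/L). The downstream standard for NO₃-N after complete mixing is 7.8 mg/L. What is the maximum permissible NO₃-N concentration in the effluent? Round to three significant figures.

62.8 mg/L

At the limit, (Qr·Cr + Qe·Cₑ)/(Qr + Qe) = 7.8:
Cₑ = (56.75·7.8 − 51.00·1.600) / 5.750 = 62.79 mg/L.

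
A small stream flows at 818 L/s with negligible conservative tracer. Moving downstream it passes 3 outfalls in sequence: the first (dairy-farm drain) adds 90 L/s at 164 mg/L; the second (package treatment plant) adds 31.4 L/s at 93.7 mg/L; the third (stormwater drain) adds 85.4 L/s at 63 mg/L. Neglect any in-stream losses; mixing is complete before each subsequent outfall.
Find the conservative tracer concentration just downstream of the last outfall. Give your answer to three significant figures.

22.5 mg/L

Outfall 1: combined Q = 908.0 L/s; C = (818.0·0 + 90.00·164.0)/908.0 = 16.26 mg/L.
Outfall 2: combined Q = 939.4 L/s; C = (908.0·16.26 + 31.40·93.70)/939.4 = 18.84 mg/L.
Outfall 3: combined Q = 1025 L/s; C = (939.4·18.84 + 85.40·63.00)/1025 = 22.52 mg/L.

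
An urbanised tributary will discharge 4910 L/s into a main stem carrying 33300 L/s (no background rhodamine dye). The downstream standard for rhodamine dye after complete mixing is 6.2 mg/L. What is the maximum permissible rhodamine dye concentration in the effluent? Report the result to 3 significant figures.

At the limit, (Qr·Cr + Qe·Cₑ)/(Qr + Qe) = 6.2:
Cₑ = (38210·6.2 − 33300·0) / 4910 = 48.25 mg/L.

48.2 mg/L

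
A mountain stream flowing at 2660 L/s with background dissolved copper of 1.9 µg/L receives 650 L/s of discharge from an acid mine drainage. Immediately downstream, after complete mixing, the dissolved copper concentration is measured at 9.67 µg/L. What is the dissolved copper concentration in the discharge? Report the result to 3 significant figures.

41.5 µg/L

Mass balance: 2660·1.900 + 650.0·Cₑ = 3310·9.670
→ Cₑ = (3310·9.670 − 2660·1.900) / 650.0 = 41.47 µg/L.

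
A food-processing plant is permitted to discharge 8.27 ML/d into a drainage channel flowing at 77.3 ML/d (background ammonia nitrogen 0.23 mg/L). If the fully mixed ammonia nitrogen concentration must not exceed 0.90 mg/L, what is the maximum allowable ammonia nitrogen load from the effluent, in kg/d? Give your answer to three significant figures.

59.2 kg/d

Mass balance at the limit: 77.30·0.2300 + 8.270·Cₑ = 85.57·0.90 → Cₑ = 7.163 mg/L.
8.270 ML/d = 0.09572 m³/s. Load = 0.09572 m³/s × 7.163 g/m³ × 86 400 s/d = 59.23 kg/d.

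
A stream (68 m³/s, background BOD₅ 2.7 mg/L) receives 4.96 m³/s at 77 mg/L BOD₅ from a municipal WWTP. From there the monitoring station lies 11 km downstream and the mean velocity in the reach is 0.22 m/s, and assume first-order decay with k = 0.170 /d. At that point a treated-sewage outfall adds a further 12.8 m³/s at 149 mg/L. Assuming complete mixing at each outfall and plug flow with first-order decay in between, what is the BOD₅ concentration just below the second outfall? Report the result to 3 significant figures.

28.2 mg/L

After mixing, C = (68.00·2.700 + 4.960·77.00) / 72.96 = 565.5/72.96 = 7.751 mg/L; combined flow 72.96 m³/s.
Travel time t = 11·1000 / 0.22 = 50000 s = 13.89 h.
Decay over the reach: 7.751·exp(−kt) = 7.751·0.9063 = 7.025 mg/L.
Second outfall: C = (72.96·7.025 + 12.80·149.0)/85.76 = 28.22 mg/L.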